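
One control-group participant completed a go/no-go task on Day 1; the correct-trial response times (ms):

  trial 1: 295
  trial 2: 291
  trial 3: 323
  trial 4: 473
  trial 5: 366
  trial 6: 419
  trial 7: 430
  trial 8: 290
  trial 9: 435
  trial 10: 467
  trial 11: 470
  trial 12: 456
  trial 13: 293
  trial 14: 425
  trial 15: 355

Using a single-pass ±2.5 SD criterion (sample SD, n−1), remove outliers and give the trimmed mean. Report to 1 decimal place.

385.9 ms

n = 15, ΣRT = 5788, M = 385.867
Σ(x−M)² = 73533.73; s = √(73533.73/14) = 72.474
Cutoffs: 385.867 ± 2.5·72.474 → [204.7, 567.1]
No RTs fall outside the cutoffs; all 15 retained. Mean = 5788/15 = 385.867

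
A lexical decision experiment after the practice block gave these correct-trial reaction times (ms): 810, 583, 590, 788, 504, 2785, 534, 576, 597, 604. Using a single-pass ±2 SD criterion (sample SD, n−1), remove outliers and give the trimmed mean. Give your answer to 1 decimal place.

620.7 ms

n = 10, ΣRT = 8371, M = 837.100
Σ(x−M)² = 4306066.90; s = √(4306066.90/9) = 691.702
Cutoffs: 837.100 ± 2·691.702 → [-546.3, 2220.5]
Outside: 2785 → excluded.
Retained (n=9): Σ = 5586, mean = 5586/9 = 620.667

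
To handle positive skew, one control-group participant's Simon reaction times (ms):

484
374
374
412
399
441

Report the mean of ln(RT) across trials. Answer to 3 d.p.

6.022

ln(RT): 6.1821, 5.9243, 5.9243, 6.0210, 5.9890, 6.0890
Σ ln(RT) = 36.1296
Mean = 36.1296/6 = 6.02160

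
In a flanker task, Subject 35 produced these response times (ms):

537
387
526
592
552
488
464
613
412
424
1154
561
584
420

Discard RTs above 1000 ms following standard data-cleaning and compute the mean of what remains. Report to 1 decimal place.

Excluded: 1154
Retained (n=13): Σ = 6560
Mean = 6560/13 = 504.6154

504.6 ms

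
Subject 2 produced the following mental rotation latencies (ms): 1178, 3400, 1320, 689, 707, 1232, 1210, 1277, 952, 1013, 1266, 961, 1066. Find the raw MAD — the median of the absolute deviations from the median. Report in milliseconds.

142 ms

Sorted: 689, 707, 952, 961, 1013, 1066, 1178, 1210, 1232, 1266, 1277, 1320, 3400 → median = 1178
|x − 1178|: 0, 2222, 142, 489, 471, 54, 32, 99, 226, 165, 88, 217, 112
Sorted deviations: 0, 32, 54, 88, 99, 112, 142, 165, 217, 226, 471, 489, 2222 → MAD = 142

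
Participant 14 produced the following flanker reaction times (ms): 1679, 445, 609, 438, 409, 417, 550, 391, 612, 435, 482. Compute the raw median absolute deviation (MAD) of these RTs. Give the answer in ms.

Sorted: 391, 409, 417, 435, 438, 445, 482, 550, 609, 612, 1679 → median = 445
|x − 445|: 1234, 0, 164, 7, 36, 28, 105, 54, 167, 10, 37
Sorted deviations: 0, 7, 10, 28, 36, 37, 54, 105, 164, 167, 1234 → MAD = 37

37 ms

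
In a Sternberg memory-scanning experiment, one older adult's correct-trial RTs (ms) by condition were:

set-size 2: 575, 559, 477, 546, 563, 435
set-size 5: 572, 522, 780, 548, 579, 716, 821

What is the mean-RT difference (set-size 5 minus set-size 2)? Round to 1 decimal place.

M(set-size 2) = 3155/6 = 525.833
M(set-size 5) = 4538/7 = 648.286
Difference = 648.286 − 525.833 = 122.452 ms

122.5 ms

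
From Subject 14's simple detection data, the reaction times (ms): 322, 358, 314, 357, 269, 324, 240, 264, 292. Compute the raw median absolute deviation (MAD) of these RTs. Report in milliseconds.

43 ms

Sorted: 240, 264, 269, 292, 314, 322, 324, 357, 358 → median = 314
|x − 314|: 8, 44, 0, 43, 45, 10, 74, 50, 22
Sorted deviations: 0, 8, 10, 22, 43, 44, 45, 50, 74 → MAD = 43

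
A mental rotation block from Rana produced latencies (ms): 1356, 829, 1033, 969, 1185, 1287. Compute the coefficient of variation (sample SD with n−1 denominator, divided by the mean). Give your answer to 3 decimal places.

0.181

n = 6, Σ = 6659, M = 1109.8333
Σ(x−M)² = 202240.833; s = √(202240.833/5) = 201.1173
CV = 201.1173 / 1109.8333 = 0.18121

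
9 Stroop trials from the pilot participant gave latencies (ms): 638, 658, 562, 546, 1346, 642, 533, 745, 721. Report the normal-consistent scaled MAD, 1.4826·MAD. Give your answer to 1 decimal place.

Sorted: 533, 546, 562, 638, 642, 658, 721, 745, 1346 → median = 642
|x − 642| sorted: 0, 4, 16, 79, 80, 96, 103, 109, 704 → MAD = 80
Robust SD ≈ 1.4826 × 80 = 118.608

118.6 ms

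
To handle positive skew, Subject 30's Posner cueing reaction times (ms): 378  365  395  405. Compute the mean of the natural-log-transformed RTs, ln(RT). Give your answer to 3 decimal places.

5.954

ln(RT): 5.9349, 5.8999, 5.9789, 6.0039
Σ ln(RT) = 23.8176
Mean = 23.8176/4 = 5.95439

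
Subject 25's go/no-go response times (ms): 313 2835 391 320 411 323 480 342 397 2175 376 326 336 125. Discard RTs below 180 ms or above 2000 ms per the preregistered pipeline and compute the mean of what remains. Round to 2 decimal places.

Excluded: 125, 2175, 2835
Retained (n=11): Σ = 4015
Mean = 4015/11 = 365.0000

365.00 ms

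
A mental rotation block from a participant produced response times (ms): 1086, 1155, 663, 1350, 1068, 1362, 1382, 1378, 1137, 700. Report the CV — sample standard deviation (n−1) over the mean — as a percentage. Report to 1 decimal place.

n = 10, Σ = 11281, M = 1128.1000
Σ(x−M)² = 636638.900; s = √(636638.900/9) = 265.9655
CV = 265.9655 / 1128.1000 = 0.23576 = 23.576%

23.6%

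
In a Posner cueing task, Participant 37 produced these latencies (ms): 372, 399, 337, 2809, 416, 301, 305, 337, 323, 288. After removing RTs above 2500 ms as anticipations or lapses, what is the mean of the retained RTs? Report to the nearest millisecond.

342 ms

Excluded: 2809
Retained (n=9): Σ = 3078
Mean = 3078/9 = 342.0000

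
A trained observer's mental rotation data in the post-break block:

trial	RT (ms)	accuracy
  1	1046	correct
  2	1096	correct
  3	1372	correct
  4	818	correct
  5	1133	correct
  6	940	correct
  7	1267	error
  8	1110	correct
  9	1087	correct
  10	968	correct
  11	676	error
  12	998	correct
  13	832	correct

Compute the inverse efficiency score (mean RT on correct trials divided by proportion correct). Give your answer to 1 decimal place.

Correct trials (n=11): 1046, 1096, 1372, 818, 1133, 940, 1110, 1087, 968, 998, 832
Mean correct RT = 11400/11 = 1036.3636 ms
Proportion correct = 11/13
IES = 1036.3636 / (11/13) = 1224.793 ms

1224.8 ms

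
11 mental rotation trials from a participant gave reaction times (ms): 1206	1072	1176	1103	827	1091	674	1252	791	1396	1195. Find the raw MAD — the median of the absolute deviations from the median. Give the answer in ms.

Sorted: 674, 791, 827, 1072, 1091, 1103, 1176, 1195, 1206, 1252, 1396 → median = 1103
|x − 1103|: 103, 31, 73, 0, 276, 12, 429, 149, 312, 293, 92
Sorted deviations: 0, 12, 31, 73, 92, 103, 149, 276, 293, 312, 429 → MAD = 103

103 ms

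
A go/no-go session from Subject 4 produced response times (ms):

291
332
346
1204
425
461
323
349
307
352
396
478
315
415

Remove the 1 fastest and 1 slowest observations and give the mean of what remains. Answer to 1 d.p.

374.9 ms

Sorted: 291, 307, 315, 323, 332, 346, 349, 352, 396, 415, 425, 461, 478, 1204
Drop lowest 1 (291) and highest 1 (1204)
Remaining (n=12): Σ = 4499, mean = 4499/12 = 374.917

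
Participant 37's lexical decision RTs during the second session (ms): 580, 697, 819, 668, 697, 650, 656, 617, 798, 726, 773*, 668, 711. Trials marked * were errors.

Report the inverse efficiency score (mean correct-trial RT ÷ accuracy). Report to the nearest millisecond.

748 ms

Correct trials (n=12): 580, 697, 819, 668, 697, 650, 656, 617, 798, 726, 668, 711
Mean correct RT = 8287/12 = 690.5833 ms
Proportion correct = 12/13
IES = 690.5833 / (12/13) = 748.132 ms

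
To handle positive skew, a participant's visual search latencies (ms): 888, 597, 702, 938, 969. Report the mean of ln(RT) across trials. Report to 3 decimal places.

6.691

ln(RT): 6.7890, 6.3919, 6.5539, 6.8437, 6.8763
Σ ln(RT) = 33.4548
Mean = 33.4548/5 = 6.69097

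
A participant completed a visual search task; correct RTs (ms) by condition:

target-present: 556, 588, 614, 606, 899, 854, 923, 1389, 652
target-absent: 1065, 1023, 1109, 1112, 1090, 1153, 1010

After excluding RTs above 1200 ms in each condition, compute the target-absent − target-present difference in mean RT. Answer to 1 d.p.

368.8 ms

target-present: exclude 1389
M(target-present) = 5692/8 = 711.500
M(target-absent) = 7562/7 = 1080.286
Difference = 1080.286 − 711.500 = 368.786 ms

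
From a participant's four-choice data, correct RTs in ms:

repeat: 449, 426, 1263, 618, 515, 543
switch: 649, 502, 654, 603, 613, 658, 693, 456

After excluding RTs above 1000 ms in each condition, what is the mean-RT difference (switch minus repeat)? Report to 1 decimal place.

93.3 ms

repeat: exclude 1263
M(repeat) = 2551/5 = 510.200
M(switch) = 4828/8 = 603.500
Difference = 603.500 − 510.200 = 93.300 ms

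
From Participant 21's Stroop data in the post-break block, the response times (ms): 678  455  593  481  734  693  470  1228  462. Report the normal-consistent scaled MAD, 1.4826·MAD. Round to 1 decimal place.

Sorted: 455, 462, 470, 481, 593, 678, 693, 734, 1228 → median = 593
|x − 593| sorted: 0, 85, 100, 112, 123, 131, 138, 141, 635 → MAD = 123
Robust SD ≈ 1.4826 × 123 = 182.360

182.4 ms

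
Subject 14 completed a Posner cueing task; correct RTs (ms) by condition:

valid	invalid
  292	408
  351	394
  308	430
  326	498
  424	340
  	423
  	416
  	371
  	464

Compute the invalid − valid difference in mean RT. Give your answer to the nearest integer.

M(valid) = 1701/5 = 340.200
M(invalid) = 3744/9 = 416.000
Difference = 416.000 − 340.200 = 75.800 ms

76 ms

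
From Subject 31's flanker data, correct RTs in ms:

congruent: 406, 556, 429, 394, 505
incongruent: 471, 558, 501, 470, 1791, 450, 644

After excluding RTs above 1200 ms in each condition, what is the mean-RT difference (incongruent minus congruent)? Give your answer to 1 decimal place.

incongruent: exclude 1791
M(congruent) = 2290/5 = 458.000
M(incongruent) = 3094/6 = 515.667
Difference = 515.667 − 458.000 = 57.667 ms

57.7 ms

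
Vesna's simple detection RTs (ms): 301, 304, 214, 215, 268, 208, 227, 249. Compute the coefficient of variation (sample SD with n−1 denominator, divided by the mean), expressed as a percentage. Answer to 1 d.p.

n = 8, Σ = 1986, M = 248.2500
Σ(x−M)² = 10631.500; s = √(10631.500/7) = 38.9716
CV = 38.9716 / 248.2500 = 0.15699 = 15.699%

15.7%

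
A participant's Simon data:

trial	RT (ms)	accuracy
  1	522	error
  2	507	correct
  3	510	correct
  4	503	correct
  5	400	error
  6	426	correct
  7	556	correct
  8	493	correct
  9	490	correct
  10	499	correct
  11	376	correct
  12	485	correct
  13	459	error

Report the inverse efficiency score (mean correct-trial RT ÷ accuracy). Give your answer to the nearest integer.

630 ms

Correct trials (n=10): 507, 510, 503, 426, 556, 493, 490, 499, 376, 485
Mean correct RT = 4845/10 = 484.5000 ms
Proportion correct = 10/13
IES = 484.5000 / (10/13) = 629.850 ms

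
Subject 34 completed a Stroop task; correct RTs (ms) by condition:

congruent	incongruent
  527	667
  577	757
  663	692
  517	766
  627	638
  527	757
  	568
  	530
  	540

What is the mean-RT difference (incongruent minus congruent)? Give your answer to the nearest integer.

M(congruent) = 3438/6 = 573.000
M(incongruent) = 5915/9 = 657.222
Difference = 657.222 − 573.000 = 84.222 ms

84 ms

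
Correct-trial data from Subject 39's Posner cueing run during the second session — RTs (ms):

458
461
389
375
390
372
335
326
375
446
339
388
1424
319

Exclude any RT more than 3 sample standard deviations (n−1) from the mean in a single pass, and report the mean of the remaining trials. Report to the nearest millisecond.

383 ms

n = 14, ΣRT = 6397, M = 456.929
Σ(x−M)² = 1034786.93; s = √(1034786.93/13) = 282.133
Cutoffs: 456.929 ± 3·282.133 → [-389.5, 1303.3]
Outside: 1424 → excluded.
Retained (n=13): Σ = 4973, mean = 4973/13 = 382.538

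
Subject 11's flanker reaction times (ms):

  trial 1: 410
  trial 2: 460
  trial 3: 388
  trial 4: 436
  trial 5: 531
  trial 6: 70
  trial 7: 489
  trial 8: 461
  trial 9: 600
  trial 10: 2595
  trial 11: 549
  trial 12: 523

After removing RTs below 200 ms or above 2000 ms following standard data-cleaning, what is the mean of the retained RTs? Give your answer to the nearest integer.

485 ms

Excluded: 70, 2595
Retained (n=10): Σ = 4847
Mean = 4847/10 = 484.7000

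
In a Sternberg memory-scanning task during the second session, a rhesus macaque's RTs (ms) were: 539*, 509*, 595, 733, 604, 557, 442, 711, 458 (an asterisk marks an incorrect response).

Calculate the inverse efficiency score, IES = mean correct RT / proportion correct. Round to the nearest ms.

Correct trials (n=7): 595, 733, 604, 557, 442, 711, 458
Mean correct RT = 4100/7 = 585.7143 ms
Proportion correct = 7/9
IES = 585.7143 / (7/9) = 753.061 ms

753 ms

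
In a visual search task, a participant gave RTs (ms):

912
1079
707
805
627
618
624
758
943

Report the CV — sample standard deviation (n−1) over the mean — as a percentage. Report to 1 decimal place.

n = 9, Σ = 7073, M = 785.8889
Σ(x−M)² = 213508.889; s = √(213508.889/8) = 163.3665
CV = 163.3665 / 785.8889 = 0.20787 = 20.787%

20.8%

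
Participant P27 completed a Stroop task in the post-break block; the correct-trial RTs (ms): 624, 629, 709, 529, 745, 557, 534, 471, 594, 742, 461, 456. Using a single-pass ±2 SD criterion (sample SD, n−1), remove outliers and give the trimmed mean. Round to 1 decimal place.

n = 12, ΣRT = 7051, M = 587.583
Σ(x−M)² = 120616.92; s = √(120616.92/11) = 104.715
Cutoffs: 587.583 ± 2·104.715 → [378.2, 797.0]
No RTs fall outside the cutoffs; all 12 retained. Mean = 7051/12 = 587.583

587.6 ms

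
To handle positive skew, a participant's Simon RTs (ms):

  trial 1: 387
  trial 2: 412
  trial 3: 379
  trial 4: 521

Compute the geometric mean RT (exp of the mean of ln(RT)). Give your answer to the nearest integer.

421 ms

ln(RT): 5.9584, 6.0210, 5.9375, 6.2558
Mean ln(RT) = 24.1727/4 = 6.04318
Geometric mean = exp(6.04318) = 421.23 ms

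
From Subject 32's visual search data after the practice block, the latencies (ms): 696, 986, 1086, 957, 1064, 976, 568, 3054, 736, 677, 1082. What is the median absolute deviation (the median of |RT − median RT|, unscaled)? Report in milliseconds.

110 ms

Sorted: 568, 677, 696, 736, 957, 976, 986, 1064, 1082, 1086, 3054 → median = 976
|x − 976|: 280, 10, 110, 19, 88, 0, 408, 2078, 240, 299, 106
Sorted deviations: 0, 10, 19, 88, 106, 110, 240, 280, 299, 408, 2078 → MAD = 110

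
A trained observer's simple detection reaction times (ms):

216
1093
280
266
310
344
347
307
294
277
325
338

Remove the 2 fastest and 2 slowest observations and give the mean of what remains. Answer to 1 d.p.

Sorted: 216, 266, 277, 280, 294, 307, 310, 325, 338, 344, 347, 1093
Drop lowest 2 (216, 266) and highest 2 (347, 1093)
Remaining (n=8): Σ = 2475, mean = 2475/8 = 309.375

309.4 ms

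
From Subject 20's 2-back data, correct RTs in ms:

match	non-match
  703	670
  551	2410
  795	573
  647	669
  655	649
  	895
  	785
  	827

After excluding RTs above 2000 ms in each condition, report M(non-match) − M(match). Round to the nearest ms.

non-match: exclude 2410
M(match) = 3351/5 = 670.200
M(non-match) = 5068/7 = 724.000
Difference = 724.000 − 670.200 = 53.800 ms

54 ms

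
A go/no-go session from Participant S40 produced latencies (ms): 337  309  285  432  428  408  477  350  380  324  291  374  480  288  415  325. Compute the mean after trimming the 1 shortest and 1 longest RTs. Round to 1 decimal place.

Sorted: 285, 288, 291, 309, 324, 325, 337, 350, 374, 380, 408, 415, 428, 432, 477, 480
Drop lowest 1 (285) and highest 1 (480)
Remaining (n=14): Σ = 5138, mean = 5138/14 = 367.000

367.0 ms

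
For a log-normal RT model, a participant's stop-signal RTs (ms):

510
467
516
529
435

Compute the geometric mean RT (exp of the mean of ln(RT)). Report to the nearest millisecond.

490 ms

ln(RT): 6.2344, 6.1463, 6.2461, 6.2710, 6.0753
Mean ln(RT) = 30.9732/5 = 6.19464
Geometric mean = exp(6.19464) = 490.11 ms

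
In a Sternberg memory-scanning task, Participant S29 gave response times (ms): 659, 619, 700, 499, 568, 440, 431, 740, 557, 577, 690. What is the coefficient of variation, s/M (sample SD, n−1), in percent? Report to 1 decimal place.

17.6%

n = 11, Σ = 6480, M = 589.0909
Σ(x−M)² = 107996.909; s = √(107996.909/10) = 103.9216
CV = 103.9216 / 589.0909 = 0.17641 = 17.641%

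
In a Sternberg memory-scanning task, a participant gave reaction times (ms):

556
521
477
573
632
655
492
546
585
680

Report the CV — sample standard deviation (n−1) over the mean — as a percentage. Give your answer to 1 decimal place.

n = 10, Σ = 5717, M = 571.7000
Σ(x−M)² = 41280.100; s = √(41280.100/9) = 67.7250
CV = 67.7250 / 571.7000 = 0.11846 = 11.846%

11.8%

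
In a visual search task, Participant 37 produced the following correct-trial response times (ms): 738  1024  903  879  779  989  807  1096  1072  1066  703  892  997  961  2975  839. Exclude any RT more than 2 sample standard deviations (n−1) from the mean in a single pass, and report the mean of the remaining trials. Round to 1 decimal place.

n = 16, ΣRT = 16720, M = 1045.000
Σ(x−M)² = 4193786.00; s = √(4193786.00/15) = 528.759
Cutoffs: 1045.000 ± 2·528.759 → [-12.5, 2102.5]
Outside: 2975 → excluded.
Retained (n=15): Σ = 13745, mean = 13745/15 = 916.333

916.3 ms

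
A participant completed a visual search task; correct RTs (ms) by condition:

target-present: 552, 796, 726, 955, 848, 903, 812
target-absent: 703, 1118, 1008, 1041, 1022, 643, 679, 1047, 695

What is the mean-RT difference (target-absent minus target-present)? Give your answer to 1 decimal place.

M(target-present) = 5592/7 = 798.857
M(target-absent) = 7956/9 = 884.000
Difference = 884.000 − 798.857 = 85.143 ms

85.1 ms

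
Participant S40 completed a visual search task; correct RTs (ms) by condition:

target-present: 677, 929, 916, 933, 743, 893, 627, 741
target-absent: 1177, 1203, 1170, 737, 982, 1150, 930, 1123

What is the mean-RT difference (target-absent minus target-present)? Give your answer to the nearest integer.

252 ms

M(target-present) = 6459/8 = 807.375
M(target-absent) = 8472/8 = 1059.000
Difference = 1059.000 − 807.375 = 251.625 ms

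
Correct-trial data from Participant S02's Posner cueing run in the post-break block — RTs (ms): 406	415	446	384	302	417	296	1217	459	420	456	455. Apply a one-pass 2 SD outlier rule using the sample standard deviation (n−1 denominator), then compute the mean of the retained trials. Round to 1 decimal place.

n = 12, ΣRT = 5673, M = 472.750
Σ(x−M)² = 637362.25; s = √(637362.25/11) = 240.711
Cutoffs: 472.750 ± 2·240.711 → [-8.7, 954.2]
Outside: 1217 → excluded.
Retained (n=11): Σ = 4456, mean = 4456/11 = 405.091

405.1 ms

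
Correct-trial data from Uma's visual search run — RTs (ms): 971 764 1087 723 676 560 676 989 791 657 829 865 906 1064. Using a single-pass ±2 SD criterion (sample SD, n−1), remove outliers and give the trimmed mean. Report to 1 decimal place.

n = 14, ΣRT = 11558, M = 825.571
Σ(x−M)² = 340281.43; s = √(340281.43/13) = 161.788
Cutoffs: 825.571 ± 2·161.788 → [502.0, 1149.1]
No RTs fall outside the cutoffs; all 14 retained. Mean = 11558/14 = 825.571

825.6 ms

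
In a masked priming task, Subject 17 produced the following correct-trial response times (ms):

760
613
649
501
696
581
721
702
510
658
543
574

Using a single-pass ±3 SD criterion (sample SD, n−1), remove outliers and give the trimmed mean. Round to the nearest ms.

n = 12, ΣRT = 7508, M = 625.667
Σ(x−M)² = 80076.67; s = √(80076.67/11) = 85.321
Cutoffs: 625.667 ± 3·85.321 → [369.7, 881.6]
No RTs fall outside the cutoffs; all 12 retained. Mean = 7508/12 = 625.667

626 ms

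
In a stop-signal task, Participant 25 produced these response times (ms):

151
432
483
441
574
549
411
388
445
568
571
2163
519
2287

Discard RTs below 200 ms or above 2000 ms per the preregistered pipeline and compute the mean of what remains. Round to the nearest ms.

489 ms

Excluded: 151, 2163, 2287
Retained (n=11): Σ = 5381
Mean = 5381/11 = 489.1818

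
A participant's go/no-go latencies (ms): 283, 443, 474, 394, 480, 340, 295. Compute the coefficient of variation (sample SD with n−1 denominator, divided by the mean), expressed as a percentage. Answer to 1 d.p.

n = 7, Σ = 2709, M = 387.0000
Σ(x−M)² = 40892.000; s = √(40892.000/6) = 82.5550
CV = 82.5550 / 387.0000 = 0.21332 = 21.332%

21.3%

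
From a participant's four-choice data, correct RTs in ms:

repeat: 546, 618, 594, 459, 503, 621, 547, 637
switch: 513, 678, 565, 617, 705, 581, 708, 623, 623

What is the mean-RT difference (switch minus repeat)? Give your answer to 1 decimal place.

M(repeat) = 4525/8 = 565.625
M(switch) = 5613/9 = 623.667
Difference = 623.667 − 565.625 = 58.042 ms

58.0 ms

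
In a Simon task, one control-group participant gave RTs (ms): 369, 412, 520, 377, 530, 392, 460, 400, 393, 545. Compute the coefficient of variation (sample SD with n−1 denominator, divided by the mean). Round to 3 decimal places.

0.155

n = 10, Σ = 4398, M = 439.8000
Σ(x−M)² = 41831.600; s = √(41831.600/9) = 68.1759
CV = 68.1759 / 439.8000 = 0.15502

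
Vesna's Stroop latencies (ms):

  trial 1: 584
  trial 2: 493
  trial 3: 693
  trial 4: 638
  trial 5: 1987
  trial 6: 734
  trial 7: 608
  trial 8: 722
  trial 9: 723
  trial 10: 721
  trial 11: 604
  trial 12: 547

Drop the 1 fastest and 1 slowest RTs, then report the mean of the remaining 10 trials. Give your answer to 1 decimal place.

657.4 ms

Sorted: 493, 547, 584, 604, 608, 638, 693, 721, 722, 723, 734, 1987
Drop lowest 1 (493) and highest 1 (1987)
Remaining (n=10): Σ = 6574, mean = 6574/10 = 657.400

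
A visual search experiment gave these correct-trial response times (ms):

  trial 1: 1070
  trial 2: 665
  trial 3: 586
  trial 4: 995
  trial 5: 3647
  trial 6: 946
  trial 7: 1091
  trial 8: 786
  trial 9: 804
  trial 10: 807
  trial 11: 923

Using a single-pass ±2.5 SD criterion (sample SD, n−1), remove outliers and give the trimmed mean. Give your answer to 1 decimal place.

867.3 ms

n = 11, ΣRT = 12320, M = 1120.000
Σ(x−M)² = 7275342.00; s = √(7275342.00/10) = 852.956
Cutoffs: 1120.000 ± 2.5·852.956 → [-1012.4, 3252.4]
Outside: 3647 → excluded.
Retained (n=10): Σ = 8673, mean = 8673/10 = 867.300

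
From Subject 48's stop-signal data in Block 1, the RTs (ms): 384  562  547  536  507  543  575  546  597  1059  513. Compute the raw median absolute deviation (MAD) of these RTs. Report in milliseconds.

Sorted: 384, 507, 513, 536, 543, 546, 547, 562, 575, 597, 1059 → median = 546
|x − 546|: 162, 16, 1, 10, 39, 3, 29, 0, 51, 513, 33
Sorted deviations: 0, 1, 3, 10, 16, 29, 33, 39, 51, 162, 513 → MAD = 29

29 ms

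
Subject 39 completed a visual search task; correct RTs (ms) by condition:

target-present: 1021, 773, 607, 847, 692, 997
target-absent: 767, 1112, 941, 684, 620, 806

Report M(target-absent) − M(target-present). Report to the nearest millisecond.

-1 ms

M(target-present) = 4937/6 = 822.833
M(target-absent) = 4930/6 = 821.667
Difference = 821.667 − 822.833 = -1.167 ms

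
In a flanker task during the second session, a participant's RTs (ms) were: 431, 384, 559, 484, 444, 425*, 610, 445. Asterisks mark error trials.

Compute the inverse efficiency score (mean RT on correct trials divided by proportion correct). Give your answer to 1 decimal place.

Correct trials (n=7): 431, 384, 559, 484, 444, 610, 445
Mean correct RT = 3357/7 = 479.5714 ms
Proportion correct = 7/8
IES = 479.5714 / (7/8) = 548.082 ms

548.1 ms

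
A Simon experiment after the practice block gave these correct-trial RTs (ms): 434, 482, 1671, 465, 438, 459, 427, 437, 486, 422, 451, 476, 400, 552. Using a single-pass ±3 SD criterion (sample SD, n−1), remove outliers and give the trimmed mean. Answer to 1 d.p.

n = 14, ΣRT = 7600, M = 542.857
Σ(x−M)² = 1388215.71; s = √(1388215.71/13) = 326.781
Cutoffs: 542.857 ± 3·326.781 → [-437.5, 1523.2]
Outside: 1671 → excluded.
Retained (n=13): Σ = 5929, mean = 5929/13 = 456.077

456.1 ms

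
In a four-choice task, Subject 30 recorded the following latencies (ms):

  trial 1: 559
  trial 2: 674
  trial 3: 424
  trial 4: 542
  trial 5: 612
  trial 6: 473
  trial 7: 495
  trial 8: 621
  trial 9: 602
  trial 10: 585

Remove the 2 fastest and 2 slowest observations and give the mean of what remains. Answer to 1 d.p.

565.8 ms

Sorted: 424, 473, 495, 542, 559, 585, 602, 612, 621, 674
Drop lowest 2 (424, 473) and highest 2 (621, 674)
Remaining (n=6): Σ = 3395, mean = 3395/6 = 565.833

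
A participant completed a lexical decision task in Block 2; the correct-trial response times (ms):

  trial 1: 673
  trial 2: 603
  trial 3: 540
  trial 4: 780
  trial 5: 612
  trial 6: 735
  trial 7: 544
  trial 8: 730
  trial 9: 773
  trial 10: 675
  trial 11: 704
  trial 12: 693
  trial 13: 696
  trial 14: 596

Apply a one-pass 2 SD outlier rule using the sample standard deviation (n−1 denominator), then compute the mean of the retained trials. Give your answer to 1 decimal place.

668.1 ms

n = 14, ΣRT = 9354, M = 668.143
Σ(x−M)² = 78985.71; s = √(78985.71/13) = 77.948
Cutoffs: 668.143 ± 2·77.948 → [512.2, 824.0]
No RTs fall outside the cutoffs; all 14 retained. Mean = 9354/14 = 668.143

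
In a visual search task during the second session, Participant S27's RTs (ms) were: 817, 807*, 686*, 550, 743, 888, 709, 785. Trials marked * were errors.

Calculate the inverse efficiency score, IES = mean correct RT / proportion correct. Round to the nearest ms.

Correct trials (n=6): 817, 550, 743, 888, 709, 785
Mean correct RT = 4492/6 = 748.6667 ms
Proportion correct = 6/8
IES = 748.6667 / (6/8) = 998.222 ms

998 ms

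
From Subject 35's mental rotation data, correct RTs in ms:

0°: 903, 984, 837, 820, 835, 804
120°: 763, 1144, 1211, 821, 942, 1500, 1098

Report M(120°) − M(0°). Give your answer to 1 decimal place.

M(0°) = 5183/6 = 863.833
M(120°) = 7479/7 = 1068.429
Difference = 1068.429 − 863.833 = 204.595 ms

204.6 ms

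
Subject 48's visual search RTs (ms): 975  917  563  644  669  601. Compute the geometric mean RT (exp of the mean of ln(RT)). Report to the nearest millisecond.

712 ms

ln(RT): 6.8824, 6.8211, 6.3333, 6.4677, 6.5058, 6.3986
Mean ln(RT) = 39.4089/6 = 6.56815
Geometric mean = exp(6.56815) = 712.05 ms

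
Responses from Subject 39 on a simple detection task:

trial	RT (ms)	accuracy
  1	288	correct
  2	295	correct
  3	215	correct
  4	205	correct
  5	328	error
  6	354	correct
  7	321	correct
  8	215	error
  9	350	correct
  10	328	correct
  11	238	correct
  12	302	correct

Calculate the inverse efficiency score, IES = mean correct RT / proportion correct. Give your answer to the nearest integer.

Correct trials (n=10): 288, 295, 215, 205, 354, 321, 350, 328, 238, 302
Mean correct RT = 2896/10 = 289.6000 ms
Proportion correct = 10/12
IES = 289.6000 / (10/12) = 347.520 ms

348 ms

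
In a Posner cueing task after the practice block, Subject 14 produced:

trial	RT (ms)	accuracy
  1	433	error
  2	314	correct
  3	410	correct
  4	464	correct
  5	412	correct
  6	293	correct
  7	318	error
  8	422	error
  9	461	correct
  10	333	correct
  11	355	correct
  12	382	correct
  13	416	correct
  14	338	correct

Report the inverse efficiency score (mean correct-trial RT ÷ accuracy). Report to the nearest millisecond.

483 ms

Correct trials (n=11): 314, 410, 464, 412, 293, 461, 333, 355, 382, 416, 338
Mean correct RT = 4178/11 = 379.8182 ms
Proportion correct = 11/14
IES = 379.8182 / (11/14) = 483.405 ms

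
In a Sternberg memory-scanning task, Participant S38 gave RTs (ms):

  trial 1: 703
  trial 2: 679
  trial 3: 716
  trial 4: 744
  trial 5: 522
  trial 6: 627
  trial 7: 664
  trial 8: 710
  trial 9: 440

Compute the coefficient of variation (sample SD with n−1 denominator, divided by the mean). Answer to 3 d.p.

0.156

n = 9, Σ = 5805, M = 645.0000
Σ(x−M)² = 81426.000; s = √(81426.000/8) = 100.8873
CV = 100.8873 / 645.0000 = 0.15641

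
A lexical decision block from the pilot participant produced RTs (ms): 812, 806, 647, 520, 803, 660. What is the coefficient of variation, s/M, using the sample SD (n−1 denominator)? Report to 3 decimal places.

n = 6, Σ = 4248, M = 708.0000
Σ(x−M)² = 70814.000; s = √(70814.000/5) = 119.0076
CV = 119.0076 / 708.0000 = 0.16809

0.168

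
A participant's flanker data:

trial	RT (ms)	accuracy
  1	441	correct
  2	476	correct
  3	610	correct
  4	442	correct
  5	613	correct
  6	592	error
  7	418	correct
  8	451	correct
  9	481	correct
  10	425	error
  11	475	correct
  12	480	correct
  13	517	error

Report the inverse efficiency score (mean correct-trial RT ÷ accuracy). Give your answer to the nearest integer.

Correct trials (n=10): 441, 476, 610, 442, 613, 418, 451, 481, 475, 480
Mean correct RT = 4887/10 = 488.7000 ms
Proportion correct = 10/13
IES = 488.7000 / (10/13) = 635.310 ms

635 ms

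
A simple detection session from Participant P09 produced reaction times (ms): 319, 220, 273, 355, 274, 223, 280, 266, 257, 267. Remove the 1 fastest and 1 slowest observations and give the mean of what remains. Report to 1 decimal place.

Sorted: 220, 223, 257, 266, 267, 273, 274, 280, 319, 355
Drop lowest 1 (220) and highest 1 (355)
Remaining (n=8): Σ = 2159, mean = 2159/8 = 269.875

269.9 ms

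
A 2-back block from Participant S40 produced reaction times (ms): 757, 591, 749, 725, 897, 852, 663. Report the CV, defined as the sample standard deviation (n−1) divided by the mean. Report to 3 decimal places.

0.140

n = 7, Σ = 5234, M = 747.7143
Σ(x−M)² = 65501.429; s = √(65501.429/6) = 104.4840
CV = 104.4840 / 747.7143 = 0.13974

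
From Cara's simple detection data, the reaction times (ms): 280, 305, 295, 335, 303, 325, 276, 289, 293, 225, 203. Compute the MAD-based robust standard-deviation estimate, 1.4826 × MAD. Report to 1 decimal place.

19.3 ms

Sorted: 203, 225, 276, 280, 289, 293, 295, 303, 305, 325, 335 → median = 293
|x − 293| sorted: 0, 2, 4, 10, 12, 13, 17, 32, 42, 68, 90 → MAD = 13
Robust SD ≈ 1.4826 × 13 = 19.274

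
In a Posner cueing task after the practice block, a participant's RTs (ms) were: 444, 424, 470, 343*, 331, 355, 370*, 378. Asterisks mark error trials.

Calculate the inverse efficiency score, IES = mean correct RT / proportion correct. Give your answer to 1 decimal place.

533.8 ms

Correct trials (n=6): 444, 424, 470, 331, 355, 378
Mean correct RT = 2402/6 = 400.3333 ms
Proportion correct = 6/8
IES = 400.3333 / (6/8) = 533.778 ms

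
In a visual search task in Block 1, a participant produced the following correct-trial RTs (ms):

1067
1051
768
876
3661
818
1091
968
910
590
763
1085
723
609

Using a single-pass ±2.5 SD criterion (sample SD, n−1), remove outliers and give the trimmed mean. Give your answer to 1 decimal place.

870.7 ms

n = 14, ΣRT = 14980, M = 1070.000
Σ(x−M)² = 7600244.00; s = √(7600244.00/13) = 764.614
Cutoffs: 1070.000 ± 2.5·764.614 → [-841.5, 2981.5]
Outside: 3661 → excluded.
Retained (n=13): Σ = 11319, mean = 11319/13 = 870.692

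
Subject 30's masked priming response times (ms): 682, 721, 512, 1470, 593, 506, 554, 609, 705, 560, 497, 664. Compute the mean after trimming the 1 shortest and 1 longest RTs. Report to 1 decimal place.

Sorted: 497, 506, 512, 554, 560, 593, 609, 664, 682, 705, 721, 1470
Drop lowest 1 (497) and highest 1 (1470)
Remaining (n=10): Σ = 6106, mean = 6106/10 = 610.600

610.6 ms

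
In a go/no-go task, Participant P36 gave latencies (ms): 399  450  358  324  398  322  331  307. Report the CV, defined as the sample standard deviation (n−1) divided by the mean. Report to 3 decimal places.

0.138

n = 8, Σ = 2889, M = 361.1250
Σ(x−M)² = 17448.875; s = √(17448.875/7) = 49.9269
CV = 49.9269 / 361.1250 = 0.13825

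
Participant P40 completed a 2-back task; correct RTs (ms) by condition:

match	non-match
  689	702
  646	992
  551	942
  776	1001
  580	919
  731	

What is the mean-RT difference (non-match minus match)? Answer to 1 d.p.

249.0 ms

M(match) = 3973/6 = 662.167
M(non-match) = 4556/5 = 911.200
Difference = 911.200 − 662.167 = 249.033 ms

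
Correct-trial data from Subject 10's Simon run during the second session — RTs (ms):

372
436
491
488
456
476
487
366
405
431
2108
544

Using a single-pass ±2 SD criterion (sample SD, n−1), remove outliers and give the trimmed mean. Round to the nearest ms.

450 ms

n = 12, ΣRT = 7060, M = 588.333
Σ(x−M)² = 2549094.67; s = √(2549094.67/11) = 481.390
Cutoffs: 588.333 ± 2·481.390 → [-374.4, 1551.1]
Outside: 2108 → excluded.
Retained (n=11): Σ = 4952, mean = 4952/11 = 450.182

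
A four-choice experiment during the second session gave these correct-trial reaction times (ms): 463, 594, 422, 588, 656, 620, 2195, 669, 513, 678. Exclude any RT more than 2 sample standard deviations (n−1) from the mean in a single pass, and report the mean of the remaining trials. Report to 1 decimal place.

578.1 ms

n = 10, ΣRT = 7398, M = 739.800
Σ(x−M)² = 2421167.60; s = √(2421167.60/9) = 518.670
Cutoffs: 739.800 ± 2·518.670 → [-297.5, 1777.1]
Outside: 2195 → excluded.
Retained (n=9): Σ = 5203, mean = 5203/9 = 578.111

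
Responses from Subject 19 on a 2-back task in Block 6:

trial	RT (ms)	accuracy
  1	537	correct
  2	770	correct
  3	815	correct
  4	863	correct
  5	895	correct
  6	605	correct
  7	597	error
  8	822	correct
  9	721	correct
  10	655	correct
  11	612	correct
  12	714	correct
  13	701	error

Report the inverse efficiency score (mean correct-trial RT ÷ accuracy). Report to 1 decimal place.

Correct trials (n=11): 537, 770, 815, 863, 895, 605, 822, 721, 655, 612, 714
Mean correct RT = 8009/11 = 728.0909 ms
Proportion correct = 11/13
IES = 728.0909 / (11/13) = 860.471 ms

860.5 ms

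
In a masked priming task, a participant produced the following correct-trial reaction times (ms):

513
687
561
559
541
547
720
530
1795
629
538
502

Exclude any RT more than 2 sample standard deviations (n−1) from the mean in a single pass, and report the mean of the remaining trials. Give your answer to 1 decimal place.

575.2 ms

n = 12, ΣRT = 8122, M = 676.833
Σ(x−M)² = 1415403.67; s = √(1415403.67/11) = 358.710
Cutoffs: 676.833 ± 2·358.710 → [-40.6, 1394.3]
Outside: 1795 → excluded.
Retained (n=11): Σ = 6327, mean = 6327/11 = 575.182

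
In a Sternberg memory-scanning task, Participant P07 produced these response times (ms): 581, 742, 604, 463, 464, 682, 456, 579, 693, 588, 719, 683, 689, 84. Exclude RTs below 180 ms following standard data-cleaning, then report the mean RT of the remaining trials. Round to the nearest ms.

611 ms

Excluded: 84
Retained (n=13): Σ = 7943
Mean = 7943/13 = 611.0000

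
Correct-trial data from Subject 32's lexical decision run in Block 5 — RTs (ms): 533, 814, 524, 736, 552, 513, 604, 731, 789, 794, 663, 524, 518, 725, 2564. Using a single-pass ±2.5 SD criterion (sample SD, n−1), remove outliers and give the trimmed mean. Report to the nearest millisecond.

n = 15, ΣRT = 11584, M = 772.267
Σ(x−M)² = 3619216.93; s = √(3619216.93/14) = 508.444
Cutoffs: 772.267 ± 2.5·508.444 → [-498.8, 2043.4]
Outside: 2564 → excluded.
Retained (n=14): Σ = 9020, mean = 9020/14 = 644.286

644 ms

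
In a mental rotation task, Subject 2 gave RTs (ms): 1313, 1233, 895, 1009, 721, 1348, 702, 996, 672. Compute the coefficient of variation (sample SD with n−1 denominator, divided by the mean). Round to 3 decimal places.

n = 9, Σ = 8889, M = 987.6667
Σ(x−M)² = 557344.000; s = √(557344.000/8) = 263.9470
CV = 263.9470 / 987.6667 = 0.26724

0.267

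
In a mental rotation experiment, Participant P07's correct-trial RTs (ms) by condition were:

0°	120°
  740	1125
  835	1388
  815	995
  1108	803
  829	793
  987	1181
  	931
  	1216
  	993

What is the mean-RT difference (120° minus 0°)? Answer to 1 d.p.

M(0°) = 5314/6 = 885.667
M(120°) = 9425/9 = 1047.222
Difference = 1047.222 − 885.667 = 161.556 ms

161.6 ms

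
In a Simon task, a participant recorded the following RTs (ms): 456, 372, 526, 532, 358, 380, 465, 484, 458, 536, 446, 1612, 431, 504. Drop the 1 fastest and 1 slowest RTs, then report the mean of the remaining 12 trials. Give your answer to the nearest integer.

Sorted: 358, 372, 380, 431, 446, 456, 458, 465, 484, 504, 526, 532, 536, 1612
Drop lowest 1 (358) and highest 1 (1612)
Remaining (n=12): Σ = 5590, mean = 5590/12 = 465.833

466 ms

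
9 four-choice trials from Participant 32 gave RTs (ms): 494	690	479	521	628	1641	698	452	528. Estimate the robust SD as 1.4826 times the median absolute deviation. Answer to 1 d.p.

112.7 ms

Sorted: 452, 479, 494, 521, 528, 628, 690, 698, 1641 → median = 528
|x − 528| sorted: 0, 7, 34, 49, 76, 100, 162, 170, 1113 → MAD = 76
Robust SD ≈ 1.4826 × 76 = 112.678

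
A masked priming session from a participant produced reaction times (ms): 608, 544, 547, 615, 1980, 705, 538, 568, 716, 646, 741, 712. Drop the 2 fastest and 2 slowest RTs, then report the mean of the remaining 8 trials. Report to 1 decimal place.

Sorted: 538, 544, 547, 568, 608, 615, 646, 705, 712, 716, 741, 1980
Drop lowest 2 (538, 544) and highest 2 (741, 1980)
Remaining (n=8): Σ = 5117, mean = 5117/8 = 639.625

639.6 ms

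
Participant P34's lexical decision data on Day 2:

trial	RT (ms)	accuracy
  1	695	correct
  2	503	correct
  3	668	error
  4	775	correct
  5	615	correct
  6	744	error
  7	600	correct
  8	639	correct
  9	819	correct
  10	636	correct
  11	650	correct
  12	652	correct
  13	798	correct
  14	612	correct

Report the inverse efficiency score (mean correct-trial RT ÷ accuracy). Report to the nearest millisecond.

Correct trials (n=12): 695, 503, 775, 615, 600, 639, 819, 636, 650, 652, 798, 612
Mean correct RT = 7994/12 = 666.1667 ms
Proportion correct = 12/14
IES = 666.1667 / (12/14) = 777.194 ms

777 ms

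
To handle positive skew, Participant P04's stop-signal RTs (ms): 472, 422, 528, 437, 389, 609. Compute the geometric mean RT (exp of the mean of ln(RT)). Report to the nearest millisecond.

471 ms

ln(RT): 6.1570, 6.0450, 6.2691, 6.0799, 5.9636, 6.4118
Mean ln(RT) = 36.9264/6 = 6.15440
Geometric mean = exp(6.15440) = 470.79 ms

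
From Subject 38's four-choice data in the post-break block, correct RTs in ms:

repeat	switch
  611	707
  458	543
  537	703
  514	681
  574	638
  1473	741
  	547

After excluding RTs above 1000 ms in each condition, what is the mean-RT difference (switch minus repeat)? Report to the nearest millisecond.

repeat: exclude 1473
M(repeat) = 2694/5 = 538.800
M(switch) = 4560/7 = 651.429
Difference = 651.429 − 538.800 = 112.629 ms

113 ms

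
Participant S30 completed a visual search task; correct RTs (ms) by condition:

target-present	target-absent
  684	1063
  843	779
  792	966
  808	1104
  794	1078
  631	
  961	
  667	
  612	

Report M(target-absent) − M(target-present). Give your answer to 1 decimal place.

243.3 ms

M(target-present) = 6792/9 = 754.667
M(target-absent) = 4990/5 = 998.000
Difference = 998.000 − 754.667 = 243.333 ms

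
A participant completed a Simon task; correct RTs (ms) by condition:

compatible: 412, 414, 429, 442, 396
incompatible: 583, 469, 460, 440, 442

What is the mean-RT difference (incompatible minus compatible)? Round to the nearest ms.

M(compatible) = 2093/5 = 418.600
M(incompatible) = 2394/5 = 478.800
Difference = 478.800 − 418.600 = 60.200 ms

60 ms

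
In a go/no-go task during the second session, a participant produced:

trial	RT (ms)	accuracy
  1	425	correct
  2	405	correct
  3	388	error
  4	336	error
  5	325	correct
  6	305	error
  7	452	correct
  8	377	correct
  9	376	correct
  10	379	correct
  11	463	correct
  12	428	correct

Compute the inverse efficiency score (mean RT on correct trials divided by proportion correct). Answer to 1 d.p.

Correct trials (n=9): 425, 405, 325, 452, 377, 376, 379, 463, 428
Mean correct RT = 3630/9 = 403.3333 ms
Proportion correct = 9/12
IES = 403.3333 / (9/12) = 537.778 ms

537.8 ms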